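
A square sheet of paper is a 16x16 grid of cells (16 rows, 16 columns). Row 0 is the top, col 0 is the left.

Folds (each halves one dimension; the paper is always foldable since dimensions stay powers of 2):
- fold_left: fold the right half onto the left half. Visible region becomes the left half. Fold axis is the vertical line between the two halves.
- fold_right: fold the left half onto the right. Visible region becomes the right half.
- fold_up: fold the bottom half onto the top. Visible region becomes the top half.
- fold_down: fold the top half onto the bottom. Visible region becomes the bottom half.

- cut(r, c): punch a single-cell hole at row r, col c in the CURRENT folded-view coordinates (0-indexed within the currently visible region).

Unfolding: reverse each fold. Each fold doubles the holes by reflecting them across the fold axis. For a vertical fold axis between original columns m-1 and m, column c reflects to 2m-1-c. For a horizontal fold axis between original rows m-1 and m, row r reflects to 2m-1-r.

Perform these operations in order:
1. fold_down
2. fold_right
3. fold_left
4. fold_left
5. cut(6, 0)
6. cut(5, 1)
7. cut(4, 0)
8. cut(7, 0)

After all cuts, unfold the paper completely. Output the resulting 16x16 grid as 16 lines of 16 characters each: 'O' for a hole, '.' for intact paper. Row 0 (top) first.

Op 1 fold_down: fold axis h@8; visible region now rows[8,16) x cols[0,16) = 8x16
Op 2 fold_right: fold axis v@8; visible region now rows[8,16) x cols[8,16) = 8x8
Op 3 fold_left: fold axis v@12; visible region now rows[8,16) x cols[8,12) = 8x4
Op 4 fold_left: fold axis v@10; visible region now rows[8,16) x cols[8,10) = 8x2
Op 5 cut(6, 0): punch at orig (14,8); cuts so far [(14, 8)]; region rows[8,16) x cols[8,10) = 8x2
Op 6 cut(5, 1): punch at orig (13,9); cuts so far [(13, 9), (14, 8)]; region rows[8,16) x cols[8,10) = 8x2
Op 7 cut(4, 0): punch at orig (12,8); cuts so far [(12, 8), (13, 9), (14, 8)]; region rows[8,16) x cols[8,10) = 8x2
Op 8 cut(7, 0): punch at orig (15,8); cuts so far [(12, 8), (13, 9), (14, 8), (15, 8)]; region rows[8,16) x cols[8,10) = 8x2
Unfold 1 (reflect across v@10): 8 holes -> [(12, 8), (12, 11), (13, 9), (13, 10), (14, 8), (14, 11), (15, 8), (15, 11)]
Unfold 2 (reflect across v@12): 16 holes -> [(12, 8), (12, 11), (12, 12), (12, 15), (13, 9), (13, 10), (13, 13), (13, 14), (14, 8), (14, 11), (14, 12), (14, 15), (15, 8), (15, 11), (15, 12), (15, 15)]
Unfold 3 (reflect across v@8): 32 holes -> [(12, 0), (12, 3), (12, 4), (12, 7), (12, 8), (12, 11), (12, 12), (12, 15), (13, 1), (13, 2), (13, 5), (13, 6), (13, 9), (13, 10), (13, 13), (13, 14), (14, 0), (14, 3), (14, 4), (14, 7), (14, 8), (14, 11), (14, 12), (14, 15), (15, 0), (15, 3), (15, 4), (15, 7), (15, 8), (15, 11), (15, 12), (15, 15)]
Unfold 4 (reflect across h@8): 64 holes -> [(0, 0), (0, 3), (0, 4), (0, 7), (0, 8), (0, 11), (0, 12), (0, 15), (1, 0), (1, 3), (1, 4), (1, 7), (1, 8), (1, 11), (1, 12), (1, 15), (2, 1), (2, 2), (2, 5), (2, 6), (2, 9), (2, 10), (2, 13), (2, 14), (3, 0), (3, 3), (3, 4), (3, 7), (3, 8), (3, 11), (3, 12), (3, 15), (12, 0), (12, 3), (12, 4), (12, 7), (12, 8), (12, 11), (12, 12), (12, 15), (13, 1), (13, 2), (13, 5), (13, 6), (13, 9), (13, 10), (13, 13), (13, 14), (14, 0), (14, 3), (14, 4), (14, 7), (14, 8), (14, 11), (14, 12), (14, 15), (15, 0), (15, 3), (15, 4), (15, 7), (15, 8), (15, 11), (15, 12), (15, 15)]

Answer: O..OO..OO..OO..O
O..OO..OO..OO..O
.OO..OO..OO..OO.
O..OO..OO..OO..O
................
................
................
................
................
................
................
................
O..OO..OO..OO..O
.OO..OO..OO..OO.
O..OO..OO..OO..O
O..OO..OO..OO..O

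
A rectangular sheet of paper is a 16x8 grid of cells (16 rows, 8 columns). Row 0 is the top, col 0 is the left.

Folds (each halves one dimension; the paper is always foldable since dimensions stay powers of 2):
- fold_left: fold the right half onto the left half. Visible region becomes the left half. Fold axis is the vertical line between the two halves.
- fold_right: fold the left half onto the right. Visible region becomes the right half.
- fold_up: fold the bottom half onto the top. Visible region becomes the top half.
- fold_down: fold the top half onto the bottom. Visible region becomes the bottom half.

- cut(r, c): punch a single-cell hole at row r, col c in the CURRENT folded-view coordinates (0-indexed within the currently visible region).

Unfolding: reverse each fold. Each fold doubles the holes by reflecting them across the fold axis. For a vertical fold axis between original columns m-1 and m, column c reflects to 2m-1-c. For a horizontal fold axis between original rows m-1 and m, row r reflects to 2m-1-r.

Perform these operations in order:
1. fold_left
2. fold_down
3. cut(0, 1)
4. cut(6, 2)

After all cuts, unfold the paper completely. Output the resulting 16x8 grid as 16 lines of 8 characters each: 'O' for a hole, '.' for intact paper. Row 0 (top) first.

Answer: ........
..O..O..
........
........
........
........
........
.O....O.
.O....O.
........
........
........
........
........
..O..O..
........

Derivation:
Op 1 fold_left: fold axis v@4; visible region now rows[0,16) x cols[0,4) = 16x4
Op 2 fold_down: fold axis h@8; visible region now rows[8,16) x cols[0,4) = 8x4
Op 3 cut(0, 1): punch at orig (8,1); cuts so far [(8, 1)]; region rows[8,16) x cols[0,4) = 8x4
Op 4 cut(6, 2): punch at orig (14,2); cuts so far [(8, 1), (14, 2)]; region rows[8,16) x cols[0,4) = 8x4
Unfold 1 (reflect across h@8): 4 holes -> [(1, 2), (7, 1), (8, 1), (14, 2)]
Unfold 2 (reflect across v@4): 8 holes -> [(1, 2), (1, 5), (7, 1), (7, 6), (8, 1), (8, 6), (14, 2), (14, 5)]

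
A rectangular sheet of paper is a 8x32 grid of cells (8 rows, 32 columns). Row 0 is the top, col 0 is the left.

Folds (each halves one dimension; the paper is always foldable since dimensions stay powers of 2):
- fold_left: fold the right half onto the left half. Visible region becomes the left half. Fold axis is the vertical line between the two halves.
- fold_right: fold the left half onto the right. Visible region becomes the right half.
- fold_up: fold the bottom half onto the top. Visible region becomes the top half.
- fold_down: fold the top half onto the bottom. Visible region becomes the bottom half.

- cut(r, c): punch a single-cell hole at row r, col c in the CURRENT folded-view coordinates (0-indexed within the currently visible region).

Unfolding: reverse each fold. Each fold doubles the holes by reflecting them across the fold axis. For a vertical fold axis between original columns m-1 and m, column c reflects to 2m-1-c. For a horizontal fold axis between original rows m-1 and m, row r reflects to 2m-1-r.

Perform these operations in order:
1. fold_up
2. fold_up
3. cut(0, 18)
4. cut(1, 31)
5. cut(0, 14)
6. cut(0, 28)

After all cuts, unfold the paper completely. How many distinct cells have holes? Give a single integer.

Answer: 16

Derivation:
Op 1 fold_up: fold axis h@4; visible region now rows[0,4) x cols[0,32) = 4x32
Op 2 fold_up: fold axis h@2; visible region now rows[0,2) x cols[0,32) = 2x32
Op 3 cut(0, 18): punch at orig (0,18); cuts so far [(0, 18)]; region rows[0,2) x cols[0,32) = 2x32
Op 4 cut(1, 31): punch at orig (1,31); cuts so far [(0, 18), (1, 31)]; region rows[0,2) x cols[0,32) = 2x32
Op 5 cut(0, 14): punch at orig (0,14); cuts so far [(0, 14), (0, 18), (1, 31)]; region rows[0,2) x cols[0,32) = 2x32
Op 6 cut(0, 28): punch at orig (0,28); cuts so far [(0, 14), (0, 18), (0, 28), (1, 31)]; region rows[0,2) x cols[0,32) = 2x32
Unfold 1 (reflect across h@2): 8 holes -> [(0, 14), (0, 18), (0, 28), (1, 31), (2, 31), (3, 14), (3, 18), (3, 28)]
Unfold 2 (reflect across h@4): 16 holes -> [(0, 14), (0, 18), (0, 28), (1, 31), (2, 31), (3, 14), (3, 18), (3, 28), (4, 14), (4, 18), (4, 28), (5, 31), (6, 31), (7, 14), (7, 18), (7, 28)]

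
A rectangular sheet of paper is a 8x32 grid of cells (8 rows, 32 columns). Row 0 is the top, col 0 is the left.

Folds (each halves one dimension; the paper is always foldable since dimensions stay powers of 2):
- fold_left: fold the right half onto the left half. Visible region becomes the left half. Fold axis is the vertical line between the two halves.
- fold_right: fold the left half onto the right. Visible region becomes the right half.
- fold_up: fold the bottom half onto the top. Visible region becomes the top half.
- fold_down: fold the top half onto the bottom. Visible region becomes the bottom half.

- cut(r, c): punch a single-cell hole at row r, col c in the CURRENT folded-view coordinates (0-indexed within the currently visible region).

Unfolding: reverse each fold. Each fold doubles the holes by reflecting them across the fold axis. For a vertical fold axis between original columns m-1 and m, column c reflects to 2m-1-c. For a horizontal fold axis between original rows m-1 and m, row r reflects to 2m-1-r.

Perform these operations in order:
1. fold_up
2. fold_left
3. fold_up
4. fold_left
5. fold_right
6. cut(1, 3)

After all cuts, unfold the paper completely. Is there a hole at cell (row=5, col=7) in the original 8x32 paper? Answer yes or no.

Op 1 fold_up: fold axis h@4; visible region now rows[0,4) x cols[0,32) = 4x32
Op 2 fold_left: fold axis v@16; visible region now rows[0,4) x cols[0,16) = 4x16
Op 3 fold_up: fold axis h@2; visible region now rows[0,2) x cols[0,16) = 2x16
Op 4 fold_left: fold axis v@8; visible region now rows[0,2) x cols[0,8) = 2x8
Op 5 fold_right: fold axis v@4; visible region now rows[0,2) x cols[4,8) = 2x4
Op 6 cut(1, 3): punch at orig (1,7); cuts so far [(1, 7)]; region rows[0,2) x cols[4,8) = 2x4
Unfold 1 (reflect across v@4): 2 holes -> [(1, 0), (1, 7)]
Unfold 2 (reflect across v@8): 4 holes -> [(1, 0), (1, 7), (1, 8), (1, 15)]
Unfold 3 (reflect across h@2): 8 holes -> [(1, 0), (1, 7), (1, 8), (1, 15), (2, 0), (2, 7), (2, 8), (2, 15)]
Unfold 4 (reflect across v@16): 16 holes -> [(1, 0), (1, 7), (1, 8), (1, 15), (1, 16), (1, 23), (1, 24), (1, 31), (2, 0), (2, 7), (2, 8), (2, 15), (2, 16), (2, 23), (2, 24), (2, 31)]
Unfold 5 (reflect across h@4): 32 holes -> [(1, 0), (1, 7), (1, 8), (1, 15), (1, 16), (1, 23), (1, 24), (1, 31), (2, 0), (2, 7), (2, 8), (2, 15), (2, 16), (2, 23), (2, 24), (2, 31), (5, 0), (5, 7), (5, 8), (5, 15), (5, 16), (5, 23), (5, 24), (5, 31), (6, 0), (6, 7), (6, 8), (6, 15), (6, 16), (6, 23), (6, 24), (6, 31)]
Holes: [(1, 0), (1, 7), (1, 8), (1, 15), (1, 16), (1, 23), (1, 24), (1, 31), (2, 0), (2, 7), (2, 8), (2, 15), (2, 16), (2, 23), (2, 24), (2, 31), (5, 0), (5, 7), (5, 8), (5, 15), (5, 16), (5, 23), (5, 24), (5, 31), (6, 0), (6, 7), (6, 8), (6, 15), (6, 16), (6, 23), (6, 24), (6, 31)]

Answer: yes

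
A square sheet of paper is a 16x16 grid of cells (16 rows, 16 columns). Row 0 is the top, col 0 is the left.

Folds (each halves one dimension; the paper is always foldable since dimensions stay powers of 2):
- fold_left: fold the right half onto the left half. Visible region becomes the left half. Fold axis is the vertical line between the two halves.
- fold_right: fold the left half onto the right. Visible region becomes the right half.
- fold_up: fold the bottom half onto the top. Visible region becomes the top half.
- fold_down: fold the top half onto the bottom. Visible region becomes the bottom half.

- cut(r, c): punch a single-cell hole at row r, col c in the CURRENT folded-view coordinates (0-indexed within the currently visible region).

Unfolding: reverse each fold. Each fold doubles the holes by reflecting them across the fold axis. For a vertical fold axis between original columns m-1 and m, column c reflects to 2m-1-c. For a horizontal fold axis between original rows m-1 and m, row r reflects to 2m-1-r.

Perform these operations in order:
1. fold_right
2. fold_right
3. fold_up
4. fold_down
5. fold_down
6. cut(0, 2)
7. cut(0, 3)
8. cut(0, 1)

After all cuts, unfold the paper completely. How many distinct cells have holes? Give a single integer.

Op 1 fold_right: fold axis v@8; visible region now rows[0,16) x cols[8,16) = 16x8
Op 2 fold_right: fold axis v@12; visible region now rows[0,16) x cols[12,16) = 16x4
Op 3 fold_up: fold axis h@8; visible region now rows[0,8) x cols[12,16) = 8x4
Op 4 fold_down: fold axis h@4; visible region now rows[4,8) x cols[12,16) = 4x4
Op 5 fold_down: fold axis h@6; visible region now rows[6,8) x cols[12,16) = 2x4
Op 6 cut(0, 2): punch at orig (6,14); cuts so far [(6, 14)]; region rows[6,8) x cols[12,16) = 2x4
Op 7 cut(0, 3): punch at orig (6,15); cuts so far [(6, 14), (6, 15)]; region rows[6,8) x cols[12,16) = 2x4
Op 8 cut(0, 1): punch at orig (6,13); cuts so far [(6, 13), (6, 14), (6, 15)]; region rows[6,8) x cols[12,16) = 2x4
Unfold 1 (reflect across h@6): 6 holes -> [(5, 13), (5, 14), (5, 15), (6, 13), (6, 14), (6, 15)]
Unfold 2 (reflect across h@4): 12 holes -> [(1, 13), (1, 14), (1, 15), (2, 13), (2, 14), (2, 15), (5, 13), (5, 14), (5, 15), (6, 13), (6, 14), (6, 15)]
Unfold 3 (reflect across h@8): 24 holes -> [(1, 13), (1, 14), (1, 15), (2, 13), (2, 14), (2, 15), (5, 13), (5, 14), (5, 15), (6, 13), (6, 14), (6, 15), (9, 13), (9, 14), (9, 15), (10, 13), (10, 14), (10, 15), (13, 13), (13, 14), (13, 15), (14, 13), (14, 14), (14, 15)]
Unfold 4 (reflect across v@12): 48 holes -> [(1, 8), (1, 9), (1, 10), (1, 13), (1, 14), (1, 15), (2, 8), (2, 9), (2, 10), (2, 13), (2, 14), (2, 15), (5, 8), (5, 9), (5, 10), (5, 13), (5, 14), (5, 15), (6, 8), (6, 9), (6, 10), (6, 13), (6, 14), (6, 15), (9, 8), (9, 9), (9, 10), (9, 13), (9, 14), (9, 15), (10, 8), (10, 9), (10, 10), (10, 13), (10, 14), (10, 15), (13, 8), (13, 9), (13, 10), (13, 13), (13, 14), (13, 15), (14, 8), (14, 9), (14, 10), (14, 13), (14, 14), (14, 15)]
Unfold 5 (reflect across v@8): 96 holes -> [(1, 0), (1, 1), (1, 2), (1, 5), (1, 6), (1, 7), (1, 8), (1, 9), (1, 10), (1, 13), (1, 14), (1, 15), (2, 0), (2, 1), (2, 2), (2, 5), (2, 6), (2, 7), (2, 8), (2, 9), (2, 10), (2, 13), (2, 14), (2, 15), (5, 0), (5, 1), (5, 2), (5, 5), (5, 6), (5, 7), (5, 8), (5, 9), (5, 10), (5, 13), (5, 14), (5, 15), (6, 0), (6, 1), (6, 2), (6, 5), (6, 6), (6, 7), (6, 8), (6, 9), (6, 10), (6, 13), (6, 14), (6, 15), (9, 0), (9, 1), (9, 2), (9, 5), (9, 6), (9, 7), (9, 8), (9, 9), (9, 10), (9, 13), (9, 14), (9, 15), (10, 0), (10, 1), (10, 2), (10, 5), (10, 6), (10, 7), (10, 8), (10, 9), (10, 10), (10, 13), (10, 14), (10, 15), (13, 0), (13, 1), (13, 2), (13, 5), (13, 6), (13, 7), (13, 8), (13, 9), (13, 10), (13, 13), (13, 14), (13, 15), (14, 0), (14, 1), (14, 2), (14, 5), (14, 6), (14, 7), (14, 8), (14, 9), (14, 10), (14, 13), (14, 14), (14, 15)]

Answer: 96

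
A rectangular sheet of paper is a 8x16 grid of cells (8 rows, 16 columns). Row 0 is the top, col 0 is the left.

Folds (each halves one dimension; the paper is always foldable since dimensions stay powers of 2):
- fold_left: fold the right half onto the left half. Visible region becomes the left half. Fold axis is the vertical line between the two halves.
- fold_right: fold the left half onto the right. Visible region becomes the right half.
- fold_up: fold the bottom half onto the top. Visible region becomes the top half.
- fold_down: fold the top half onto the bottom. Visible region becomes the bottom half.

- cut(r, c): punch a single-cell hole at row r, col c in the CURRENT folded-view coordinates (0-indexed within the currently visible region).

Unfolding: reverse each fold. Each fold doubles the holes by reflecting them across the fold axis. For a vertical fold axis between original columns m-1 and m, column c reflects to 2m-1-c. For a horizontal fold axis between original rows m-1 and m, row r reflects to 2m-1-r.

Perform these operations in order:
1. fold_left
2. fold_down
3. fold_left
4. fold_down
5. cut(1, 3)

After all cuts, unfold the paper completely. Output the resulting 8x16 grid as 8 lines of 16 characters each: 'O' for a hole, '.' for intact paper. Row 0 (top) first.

Answer: ...OO......OO...
................
................
...OO......OO...
...OO......OO...
................
................
...OO......OO...

Derivation:
Op 1 fold_left: fold axis v@8; visible region now rows[0,8) x cols[0,8) = 8x8
Op 2 fold_down: fold axis h@4; visible region now rows[4,8) x cols[0,8) = 4x8
Op 3 fold_left: fold axis v@4; visible region now rows[4,8) x cols[0,4) = 4x4
Op 4 fold_down: fold axis h@6; visible region now rows[6,8) x cols[0,4) = 2x4
Op 5 cut(1, 3): punch at orig (7,3); cuts so far [(7, 3)]; region rows[6,8) x cols[0,4) = 2x4
Unfold 1 (reflect across h@6): 2 holes -> [(4, 3), (7, 3)]
Unfold 2 (reflect across v@4): 4 holes -> [(4, 3), (4, 4), (7, 3), (7, 4)]
Unfold 3 (reflect across h@4): 8 holes -> [(0, 3), (0, 4), (3, 3), (3, 4), (4, 3), (4, 4), (7, 3), (7, 4)]
Unfold 4 (reflect across v@8): 16 holes -> [(0, 3), (0, 4), (0, 11), (0, 12), (3, 3), (3, 4), (3, 11), (3, 12), (4, 3), (4, 4), (4, 11), (4, 12), (7, 3), (7, 4), (7, 11), (7, 12)]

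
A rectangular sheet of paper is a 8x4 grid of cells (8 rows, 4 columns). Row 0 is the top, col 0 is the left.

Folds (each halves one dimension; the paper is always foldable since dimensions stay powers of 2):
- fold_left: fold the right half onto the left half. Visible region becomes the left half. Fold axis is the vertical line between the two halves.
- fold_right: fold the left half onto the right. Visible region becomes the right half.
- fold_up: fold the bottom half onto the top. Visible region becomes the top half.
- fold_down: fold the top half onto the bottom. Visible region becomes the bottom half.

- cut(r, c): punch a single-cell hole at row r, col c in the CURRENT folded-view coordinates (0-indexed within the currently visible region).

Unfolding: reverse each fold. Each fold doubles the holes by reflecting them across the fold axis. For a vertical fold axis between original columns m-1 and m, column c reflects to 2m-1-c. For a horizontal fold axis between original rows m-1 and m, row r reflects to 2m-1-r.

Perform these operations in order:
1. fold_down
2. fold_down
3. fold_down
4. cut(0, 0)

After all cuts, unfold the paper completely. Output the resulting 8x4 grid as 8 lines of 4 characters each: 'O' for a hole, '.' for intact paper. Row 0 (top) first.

Op 1 fold_down: fold axis h@4; visible region now rows[4,8) x cols[0,4) = 4x4
Op 2 fold_down: fold axis h@6; visible region now rows[6,8) x cols[0,4) = 2x4
Op 3 fold_down: fold axis h@7; visible region now rows[7,8) x cols[0,4) = 1x4
Op 4 cut(0, 0): punch at orig (7,0); cuts so far [(7, 0)]; region rows[7,8) x cols[0,4) = 1x4
Unfold 1 (reflect across h@7): 2 holes -> [(6, 0), (7, 0)]
Unfold 2 (reflect across h@6): 4 holes -> [(4, 0), (5, 0), (6, 0), (7, 0)]
Unfold 3 (reflect across h@4): 8 holes -> [(0, 0), (1, 0), (2, 0), (3, 0), (4, 0), (5, 0), (6, 0), (7, 0)]

Answer: O...
O...
O...
O...
O...
O...
O...
O...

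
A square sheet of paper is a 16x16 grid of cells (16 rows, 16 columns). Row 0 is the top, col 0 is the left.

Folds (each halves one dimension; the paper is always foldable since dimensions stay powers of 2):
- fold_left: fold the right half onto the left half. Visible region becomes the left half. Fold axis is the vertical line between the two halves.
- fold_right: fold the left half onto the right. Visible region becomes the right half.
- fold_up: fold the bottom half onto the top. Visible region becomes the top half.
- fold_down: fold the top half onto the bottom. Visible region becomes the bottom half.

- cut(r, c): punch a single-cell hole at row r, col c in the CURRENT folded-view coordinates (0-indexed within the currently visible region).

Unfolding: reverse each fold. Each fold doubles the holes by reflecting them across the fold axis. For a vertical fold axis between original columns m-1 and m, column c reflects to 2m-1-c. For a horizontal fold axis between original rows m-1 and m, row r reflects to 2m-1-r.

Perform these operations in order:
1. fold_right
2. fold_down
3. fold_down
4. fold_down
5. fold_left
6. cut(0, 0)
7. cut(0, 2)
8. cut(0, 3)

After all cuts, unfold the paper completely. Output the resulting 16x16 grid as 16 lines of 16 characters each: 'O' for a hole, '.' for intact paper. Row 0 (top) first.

Op 1 fold_right: fold axis v@8; visible region now rows[0,16) x cols[8,16) = 16x8
Op 2 fold_down: fold axis h@8; visible region now rows[8,16) x cols[8,16) = 8x8
Op 3 fold_down: fold axis h@12; visible region now rows[12,16) x cols[8,16) = 4x8
Op 4 fold_down: fold axis h@14; visible region now rows[14,16) x cols[8,16) = 2x8
Op 5 fold_left: fold axis v@12; visible region now rows[14,16) x cols[8,12) = 2x4
Op 6 cut(0, 0): punch at orig (14,8); cuts so far [(14, 8)]; region rows[14,16) x cols[8,12) = 2x4
Op 7 cut(0, 2): punch at orig (14,10); cuts so far [(14, 8), (14, 10)]; region rows[14,16) x cols[8,12) = 2x4
Op 8 cut(0, 3): punch at orig (14,11); cuts so far [(14, 8), (14, 10), (14, 11)]; region rows[14,16) x cols[8,12) = 2x4
Unfold 1 (reflect across v@12): 6 holes -> [(14, 8), (14, 10), (14, 11), (14, 12), (14, 13), (14, 15)]
Unfold 2 (reflect across h@14): 12 holes -> [(13, 8), (13, 10), (13, 11), (13, 12), (13, 13), (13, 15), (14, 8), (14, 10), (14, 11), (14, 12), (14, 13), (14, 15)]
Unfold 3 (reflect across h@12): 24 holes -> [(9, 8), (9, 10), (9, 11), (9, 12), (9, 13), (9, 15), (10, 8), (10, 10), (10, 11), (10, 12), (10, 13), (10, 15), (13, 8), (13, 10), (13, 11), (13, 12), (13, 13), (13, 15), (14, 8), (14, 10), (14, 11), (14, 12), (14, 13), (14, 15)]
Unfold 4 (reflect across h@8): 48 holes -> [(1, 8), (1, 10), (1, 11), (1, 12), (1, 13), (1, 15), (2, 8), (2, 10), (2, 11), (2, 12), (2, 13), (2, 15), (5, 8), (5, 10), (5, 11), (5, 12), (5, 13), (5, 15), (6, 8), (6, 10), (6, 11), (6, 12), (6, 13), (6, 15), (9, 8), (9, 10), (9, 11), (9, 12), (9, 13), (9, 15), (10, 8), (10, 10), (10, 11), (10, 12), (10, 13), (10, 15), (13, 8), (13, 10), (13, 11), (13, 12), (13, 13), (13, 15), (14, 8), (14, 10), (14, 11), (14, 12), (14, 13), (14, 15)]
Unfold 5 (reflect across v@8): 96 holes -> [(1, 0), (1, 2), (1, 3), (1, 4), (1, 5), (1, 7), (1, 8), (1, 10), (1, 11), (1, 12), (1, 13), (1, 15), (2, 0), (2, 2), (2, 3), (2, 4), (2, 5), (2, 7), (2, 8), (2, 10), (2, 11), (2, 12), (2, 13), (2, 15), (5, 0), (5, 2), (5, 3), (5, 4), (5, 5), (5, 7), (5, 8), (5, 10), (5, 11), (5, 12), (5, 13), (5, 15), (6, 0), (6, 2), (6, 3), (6, 4), (6, 5), (6, 7), (6, 8), (6, 10), (6, 11), (6, 12), (6, 13), (6, 15), (9, 0), (9, 2), (9, 3), (9, 4), (9, 5), (9, 7), (9, 8), (9, 10), (9, 11), (9, 12), (9, 13), (9, 15), (10, 0), (10, 2), (10, 3), (10, 4), (10, 5), (10, 7), (10, 8), (10, 10), (10, 11), (10, 12), (10, 13), (10, 15), (13, 0), (13, 2), (13, 3), (13, 4), (13, 5), (13, 7), (13, 8), (13, 10), (13, 11), (13, 12), (13, 13), (13, 15), (14, 0), (14, 2), (14, 3), (14, 4), (14, 5), (14, 7), (14, 8), (14, 10), (14, 11), (14, 12), (14, 13), (14, 15)]

Answer: ................
O.OOOO.OO.OOOO.O
O.OOOO.OO.OOOO.O
................
................
O.OOOO.OO.OOOO.O
O.OOOO.OO.OOOO.O
................
................
O.OOOO.OO.OOOO.O
O.OOOO.OO.OOOO.O
................
................
O.OOOO.OO.OOOO.O
O.OOOO.OO.OOOO.O
................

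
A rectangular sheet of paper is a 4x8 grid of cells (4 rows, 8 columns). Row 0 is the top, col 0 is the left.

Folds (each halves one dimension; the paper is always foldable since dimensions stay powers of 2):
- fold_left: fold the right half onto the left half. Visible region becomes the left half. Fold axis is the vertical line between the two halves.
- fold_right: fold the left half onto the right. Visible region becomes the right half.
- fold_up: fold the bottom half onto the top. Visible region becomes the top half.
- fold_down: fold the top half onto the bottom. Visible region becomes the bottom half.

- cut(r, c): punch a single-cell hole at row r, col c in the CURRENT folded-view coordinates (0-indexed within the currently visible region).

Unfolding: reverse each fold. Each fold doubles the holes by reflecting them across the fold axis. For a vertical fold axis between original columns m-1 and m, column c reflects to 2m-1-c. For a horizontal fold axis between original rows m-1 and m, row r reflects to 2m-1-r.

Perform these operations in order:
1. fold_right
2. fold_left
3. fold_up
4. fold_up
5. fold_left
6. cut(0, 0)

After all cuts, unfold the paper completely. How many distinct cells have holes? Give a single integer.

Answer: 32

Derivation:
Op 1 fold_right: fold axis v@4; visible region now rows[0,4) x cols[4,8) = 4x4
Op 2 fold_left: fold axis v@6; visible region now rows[0,4) x cols[4,6) = 4x2
Op 3 fold_up: fold axis h@2; visible region now rows[0,2) x cols[4,6) = 2x2
Op 4 fold_up: fold axis h@1; visible region now rows[0,1) x cols[4,6) = 1x2
Op 5 fold_left: fold axis v@5; visible region now rows[0,1) x cols[4,5) = 1x1
Op 6 cut(0, 0): punch at orig (0,4); cuts so far [(0, 4)]; region rows[0,1) x cols[4,5) = 1x1
Unfold 1 (reflect across v@5): 2 holes -> [(0, 4), (0, 5)]
Unfold 2 (reflect across h@1): 4 holes -> [(0, 4), (0, 5), (1, 4), (1, 5)]
Unfold 3 (reflect across h@2): 8 holes -> [(0, 4), (0, 5), (1, 4), (1, 5), (2, 4), (2, 5), (3, 4), (3, 5)]
Unfold 4 (reflect across v@6): 16 holes -> [(0, 4), (0, 5), (0, 6), (0, 7), (1, 4), (1, 5), (1, 6), (1, 7), (2, 4), (2, 5), (2, 6), (2, 7), (3, 4), (3, 5), (3, 6), (3, 7)]
Unfold 5 (reflect across v@4): 32 holes -> [(0, 0), (0, 1), (0, 2), (0, 3), (0, 4), (0, 5), (0, 6), (0, 7), (1, 0), (1, 1), (1, 2), (1, 3), (1, 4), (1, 5), (1, 6), (1, 7), (2, 0), (2, 1), (2, 2), (2, 3), (2, 4), (2, 5), (2, 6), (2, 7), (3, 0), (3, 1), (3, 2), (3, 3), (3, 4), (3, 5), (3, 6), (3, 7)]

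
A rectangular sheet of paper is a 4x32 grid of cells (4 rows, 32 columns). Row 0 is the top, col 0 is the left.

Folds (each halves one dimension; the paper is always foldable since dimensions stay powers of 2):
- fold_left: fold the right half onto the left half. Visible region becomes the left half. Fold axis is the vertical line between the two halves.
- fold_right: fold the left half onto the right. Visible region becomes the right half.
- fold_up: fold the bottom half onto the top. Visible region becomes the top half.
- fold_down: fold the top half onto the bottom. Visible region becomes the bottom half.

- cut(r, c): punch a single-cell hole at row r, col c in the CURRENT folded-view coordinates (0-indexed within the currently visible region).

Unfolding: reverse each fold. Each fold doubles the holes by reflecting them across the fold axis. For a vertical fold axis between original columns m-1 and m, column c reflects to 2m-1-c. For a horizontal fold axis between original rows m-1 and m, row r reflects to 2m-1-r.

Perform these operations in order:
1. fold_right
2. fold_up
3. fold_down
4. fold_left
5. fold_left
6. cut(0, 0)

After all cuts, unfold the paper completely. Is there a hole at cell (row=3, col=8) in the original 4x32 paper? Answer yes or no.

Op 1 fold_right: fold axis v@16; visible region now rows[0,4) x cols[16,32) = 4x16
Op 2 fold_up: fold axis h@2; visible region now rows[0,2) x cols[16,32) = 2x16
Op 3 fold_down: fold axis h@1; visible region now rows[1,2) x cols[16,32) = 1x16
Op 4 fold_left: fold axis v@24; visible region now rows[1,2) x cols[16,24) = 1x8
Op 5 fold_left: fold axis v@20; visible region now rows[1,2) x cols[16,20) = 1x4
Op 6 cut(0, 0): punch at orig (1,16); cuts so far [(1, 16)]; region rows[1,2) x cols[16,20) = 1x4
Unfold 1 (reflect across v@20): 2 holes -> [(1, 16), (1, 23)]
Unfold 2 (reflect across v@24): 4 holes -> [(1, 16), (1, 23), (1, 24), (1, 31)]
Unfold 3 (reflect across h@1): 8 holes -> [(0, 16), (0, 23), (0, 24), (0, 31), (1, 16), (1, 23), (1, 24), (1, 31)]
Unfold 4 (reflect across h@2): 16 holes -> [(0, 16), (0, 23), (0, 24), (0, 31), (1, 16), (1, 23), (1, 24), (1, 31), (2, 16), (2, 23), (2, 24), (2, 31), (3, 16), (3, 23), (3, 24), (3, 31)]
Unfold 5 (reflect across v@16): 32 holes -> [(0, 0), (0, 7), (0, 8), (0, 15), (0, 16), (0, 23), (0, 24), (0, 31), (1, 0), (1, 7), (1, 8), (1, 15), (1, 16), (1, 23), (1, 24), (1, 31), (2, 0), (2, 7), (2, 8), (2, 15), (2, 16), (2, 23), (2, 24), (2, 31), (3, 0), (3, 7), (3, 8), (3, 15), (3, 16), (3, 23), (3, 24), (3, 31)]
Holes: [(0, 0), (0, 7), (0, 8), (0, 15), (0, 16), (0, 23), (0, 24), (0, 31), (1, 0), (1, 7), (1, 8), (1, 15), (1, 16), (1, 23), (1, 24), (1, 31), (2, 0), (2, 7), (2, 8), (2, 15), (2, 16), (2, 23), (2, 24), (2, 31), (3, 0), (3, 7), (3, 8), (3, 15), (3, 16), (3, 23), (3, 24), (3, 31)]

Answer: yes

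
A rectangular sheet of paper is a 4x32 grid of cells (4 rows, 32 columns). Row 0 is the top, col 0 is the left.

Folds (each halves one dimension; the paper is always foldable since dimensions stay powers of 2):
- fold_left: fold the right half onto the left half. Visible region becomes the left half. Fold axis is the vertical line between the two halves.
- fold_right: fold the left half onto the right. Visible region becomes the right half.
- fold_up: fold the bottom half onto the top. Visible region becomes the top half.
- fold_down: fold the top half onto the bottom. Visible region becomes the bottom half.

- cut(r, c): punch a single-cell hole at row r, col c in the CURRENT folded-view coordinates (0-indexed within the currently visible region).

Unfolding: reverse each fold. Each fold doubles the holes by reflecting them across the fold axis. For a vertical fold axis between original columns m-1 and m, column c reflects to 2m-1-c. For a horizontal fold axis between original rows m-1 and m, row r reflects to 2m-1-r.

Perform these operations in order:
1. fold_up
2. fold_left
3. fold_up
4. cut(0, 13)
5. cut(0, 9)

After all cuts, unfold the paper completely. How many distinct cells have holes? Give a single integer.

Op 1 fold_up: fold axis h@2; visible region now rows[0,2) x cols[0,32) = 2x32
Op 2 fold_left: fold axis v@16; visible region now rows[0,2) x cols[0,16) = 2x16
Op 3 fold_up: fold axis h@1; visible region now rows[0,1) x cols[0,16) = 1x16
Op 4 cut(0, 13): punch at orig (0,13); cuts so far [(0, 13)]; region rows[0,1) x cols[0,16) = 1x16
Op 5 cut(0, 9): punch at orig (0,9); cuts so far [(0, 9), (0, 13)]; region rows[0,1) x cols[0,16) = 1x16
Unfold 1 (reflect across h@1): 4 holes -> [(0, 9), (0, 13), (1, 9), (1, 13)]
Unfold 2 (reflect across v@16): 8 holes -> [(0, 9), (0, 13), (0, 18), (0, 22), (1, 9), (1, 13), (1, 18), (1, 22)]
Unfold 3 (reflect across h@2): 16 holes -> [(0, 9), (0, 13), (0, 18), (0, 22), (1, 9), (1, 13), (1, 18), (1, 22), (2, 9), (2, 13), (2, 18), (2, 22), (3, 9), (3, 13), (3, 18), (3, 22)]

Answer: 16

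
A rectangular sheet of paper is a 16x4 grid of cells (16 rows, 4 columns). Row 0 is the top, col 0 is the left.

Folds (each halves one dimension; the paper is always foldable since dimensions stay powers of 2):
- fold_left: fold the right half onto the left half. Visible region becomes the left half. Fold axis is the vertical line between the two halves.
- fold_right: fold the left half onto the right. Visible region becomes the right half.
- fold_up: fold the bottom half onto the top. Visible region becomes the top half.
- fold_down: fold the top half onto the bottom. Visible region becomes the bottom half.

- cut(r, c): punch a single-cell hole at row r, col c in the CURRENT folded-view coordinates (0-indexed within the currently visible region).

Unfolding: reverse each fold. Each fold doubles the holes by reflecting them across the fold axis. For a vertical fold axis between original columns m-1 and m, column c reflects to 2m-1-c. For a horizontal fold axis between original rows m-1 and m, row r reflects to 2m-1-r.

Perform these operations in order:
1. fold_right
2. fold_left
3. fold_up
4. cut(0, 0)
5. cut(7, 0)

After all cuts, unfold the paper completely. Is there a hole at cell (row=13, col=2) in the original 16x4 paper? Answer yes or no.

Answer: no

Derivation:
Op 1 fold_right: fold axis v@2; visible region now rows[0,16) x cols[2,4) = 16x2
Op 2 fold_left: fold axis v@3; visible region now rows[0,16) x cols[2,3) = 16x1
Op 3 fold_up: fold axis h@8; visible region now rows[0,8) x cols[2,3) = 8x1
Op 4 cut(0, 0): punch at orig (0,2); cuts so far [(0, 2)]; region rows[0,8) x cols[2,3) = 8x1
Op 5 cut(7, 0): punch at orig (7,2); cuts so far [(0, 2), (7, 2)]; region rows[0,8) x cols[2,3) = 8x1
Unfold 1 (reflect across h@8): 4 holes -> [(0, 2), (7, 2), (8, 2), (15, 2)]
Unfold 2 (reflect across v@3): 8 holes -> [(0, 2), (0, 3), (7, 2), (7, 3), (8, 2), (8, 3), (15, 2), (15, 3)]
Unfold 3 (reflect across v@2): 16 holes -> [(0, 0), (0, 1), (0, 2), (0, 3), (7, 0), (7, 1), (7, 2), (7, 3), (8, 0), (8, 1), (8, 2), (8, 3), (15, 0), (15, 1), (15, 2), (15, 3)]
Holes: [(0, 0), (0, 1), (0, 2), (0, 3), (7, 0), (7, 1), (7, 2), (7, 3), (8, 0), (8, 1), (8, 2), (8, 3), (15, 0), (15, 1), (15, 2), (15, 3)]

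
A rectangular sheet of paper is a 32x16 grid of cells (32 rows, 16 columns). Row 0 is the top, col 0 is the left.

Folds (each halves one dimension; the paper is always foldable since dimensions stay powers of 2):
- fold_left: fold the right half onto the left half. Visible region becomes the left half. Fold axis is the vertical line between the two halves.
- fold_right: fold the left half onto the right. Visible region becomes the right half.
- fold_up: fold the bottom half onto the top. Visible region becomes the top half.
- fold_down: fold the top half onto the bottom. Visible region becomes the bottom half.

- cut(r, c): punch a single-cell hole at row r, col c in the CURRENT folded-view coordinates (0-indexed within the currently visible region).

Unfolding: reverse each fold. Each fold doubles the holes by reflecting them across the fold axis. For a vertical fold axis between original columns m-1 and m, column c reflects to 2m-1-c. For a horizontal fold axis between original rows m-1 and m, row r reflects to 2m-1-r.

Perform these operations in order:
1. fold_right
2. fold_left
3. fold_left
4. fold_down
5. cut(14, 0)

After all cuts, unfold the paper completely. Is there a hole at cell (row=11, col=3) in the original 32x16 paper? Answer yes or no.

Answer: no

Derivation:
Op 1 fold_right: fold axis v@8; visible region now rows[0,32) x cols[8,16) = 32x8
Op 2 fold_left: fold axis v@12; visible region now rows[0,32) x cols[8,12) = 32x4
Op 3 fold_left: fold axis v@10; visible region now rows[0,32) x cols[8,10) = 32x2
Op 4 fold_down: fold axis h@16; visible region now rows[16,32) x cols[8,10) = 16x2
Op 5 cut(14, 0): punch at orig (30,8); cuts so far [(30, 8)]; region rows[16,32) x cols[8,10) = 16x2
Unfold 1 (reflect across h@16): 2 holes -> [(1, 8), (30, 8)]
Unfold 2 (reflect across v@10): 4 holes -> [(1, 8), (1, 11), (30, 8), (30, 11)]
Unfold 3 (reflect across v@12): 8 holes -> [(1, 8), (1, 11), (1, 12), (1, 15), (30, 8), (30, 11), (30, 12), (30, 15)]
Unfold 4 (reflect across v@8): 16 holes -> [(1, 0), (1, 3), (1, 4), (1, 7), (1, 8), (1, 11), (1, 12), (1, 15), (30, 0), (30, 3), (30, 4), (30, 7), (30, 8), (30, 11), (30, 12), (30, 15)]
Holes: [(1, 0), (1, 3), (1, 4), (1, 7), (1, 8), (1, 11), (1, 12), (1, 15), (30, 0), (30, 3), (30, 4), (30, 7), (30, 8), (30, 11), (30, 12), (30, 15)]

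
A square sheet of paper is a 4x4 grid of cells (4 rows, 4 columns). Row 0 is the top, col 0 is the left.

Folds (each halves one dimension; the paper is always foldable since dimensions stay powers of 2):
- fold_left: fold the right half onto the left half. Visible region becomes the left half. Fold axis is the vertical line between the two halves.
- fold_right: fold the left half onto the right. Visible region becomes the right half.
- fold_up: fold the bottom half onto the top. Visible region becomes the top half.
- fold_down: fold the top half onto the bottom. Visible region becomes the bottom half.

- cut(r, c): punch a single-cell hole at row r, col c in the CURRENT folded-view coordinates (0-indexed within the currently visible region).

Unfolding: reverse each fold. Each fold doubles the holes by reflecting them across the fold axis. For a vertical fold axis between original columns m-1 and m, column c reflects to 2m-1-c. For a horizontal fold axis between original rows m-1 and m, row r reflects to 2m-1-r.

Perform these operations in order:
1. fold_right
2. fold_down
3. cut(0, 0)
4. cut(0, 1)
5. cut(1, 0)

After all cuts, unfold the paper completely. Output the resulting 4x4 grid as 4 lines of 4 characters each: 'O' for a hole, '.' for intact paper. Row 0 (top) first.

Answer: .OO.
OOOO
OOOO
.OO.

Derivation:
Op 1 fold_right: fold axis v@2; visible region now rows[0,4) x cols[2,4) = 4x2
Op 2 fold_down: fold axis h@2; visible region now rows[2,4) x cols[2,4) = 2x2
Op 3 cut(0, 0): punch at orig (2,2); cuts so far [(2, 2)]; region rows[2,4) x cols[2,4) = 2x2
Op 4 cut(0, 1): punch at orig (2,3); cuts so far [(2, 2), (2, 3)]; region rows[2,4) x cols[2,4) = 2x2
Op 5 cut(1, 0): punch at orig (3,2); cuts so far [(2, 2), (2, 3), (3, 2)]; region rows[2,4) x cols[2,4) = 2x2
Unfold 1 (reflect across h@2): 6 holes -> [(0, 2), (1, 2), (1, 3), (2, 2), (2, 3), (3, 2)]
Unfold 2 (reflect across v@2): 12 holes -> [(0, 1), (0, 2), (1, 0), (1, 1), (1, 2), (1, 3), (2, 0), (2, 1), (2, 2), (2, 3), (3, 1), (3, 2)]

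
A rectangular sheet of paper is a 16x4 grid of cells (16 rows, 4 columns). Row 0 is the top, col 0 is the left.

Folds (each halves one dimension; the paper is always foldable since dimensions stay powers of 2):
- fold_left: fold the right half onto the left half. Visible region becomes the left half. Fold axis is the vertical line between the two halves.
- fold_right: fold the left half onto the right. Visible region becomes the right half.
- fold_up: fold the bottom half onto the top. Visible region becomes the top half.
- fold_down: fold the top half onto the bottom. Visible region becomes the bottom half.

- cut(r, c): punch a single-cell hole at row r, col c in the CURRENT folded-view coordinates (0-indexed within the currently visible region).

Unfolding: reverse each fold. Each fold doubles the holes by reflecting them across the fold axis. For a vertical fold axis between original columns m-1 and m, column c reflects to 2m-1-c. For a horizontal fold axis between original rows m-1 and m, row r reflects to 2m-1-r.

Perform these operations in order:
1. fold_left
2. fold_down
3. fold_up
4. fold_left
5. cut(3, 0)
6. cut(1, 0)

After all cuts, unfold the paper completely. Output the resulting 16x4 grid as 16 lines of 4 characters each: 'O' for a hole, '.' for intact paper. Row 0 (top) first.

Op 1 fold_left: fold axis v@2; visible region now rows[0,16) x cols[0,2) = 16x2
Op 2 fold_down: fold axis h@8; visible region now rows[8,16) x cols[0,2) = 8x2
Op 3 fold_up: fold axis h@12; visible region now rows[8,12) x cols[0,2) = 4x2
Op 4 fold_left: fold axis v@1; visible region now rows[8,12) x cols[0,1) = 4x1
Op 5 cut(3, 0): punch at orig (11,0); cuts so far [(11, 0)]; region rows[8,12) x cols[0,1) = 4x1
Op 6 cut(1, 0): punch at orig (9,0); cuts so far [(9, 0), (11, 0)]; region rows[8,12) x cols[0,1) = 4x1
Unfold 1 (reflect across v@1): 4 holes -> [(9, 0), (9, 1), (11, 0), (11, 1)]
Unfold 2 (reflect across h@12): 8 holes -> [(9, 0), (9, 1), (11, 0), (11, 1), (12, 0), (12, 1), (14, 0), (14, 1)]
Unfold 3 (reflect across h@8): 16 holes -> [(1, 0), (1, 1), (3, 0), (3, 1), (4, 0), (4, 1), (6, 0), (6, 1), (9, 0), (9, 1), (11, 0), (11, 1), (12, 0), (12, 1), (14, 0), (14, 1)]
Unfold 4 (reflect across v@2): 32 holes -> [(1, 0), (1, 1), (1, 2), (1, 3), (3, 0), (3, 1), (3, 2), (3, 3), (4, 0), (4, 1), (4, 2), (4, 3), (6, 0), (6, 1), (6, 2), (6, 3), (9, 0), (9, 1), (9, 2), (9, 3), (11, 0), (11, 1), (11, 2), (11, 3), (12, 0), (12, 1), (12, 2), (12, 3), (14, 0), (14, 1), (14, 2), (14, 3)]

Answer: ....
OOOO
....
OOOO
OOOO
....
OOOO
....
....
OOOO
....
OOOO
OOOO
....
OOOO
....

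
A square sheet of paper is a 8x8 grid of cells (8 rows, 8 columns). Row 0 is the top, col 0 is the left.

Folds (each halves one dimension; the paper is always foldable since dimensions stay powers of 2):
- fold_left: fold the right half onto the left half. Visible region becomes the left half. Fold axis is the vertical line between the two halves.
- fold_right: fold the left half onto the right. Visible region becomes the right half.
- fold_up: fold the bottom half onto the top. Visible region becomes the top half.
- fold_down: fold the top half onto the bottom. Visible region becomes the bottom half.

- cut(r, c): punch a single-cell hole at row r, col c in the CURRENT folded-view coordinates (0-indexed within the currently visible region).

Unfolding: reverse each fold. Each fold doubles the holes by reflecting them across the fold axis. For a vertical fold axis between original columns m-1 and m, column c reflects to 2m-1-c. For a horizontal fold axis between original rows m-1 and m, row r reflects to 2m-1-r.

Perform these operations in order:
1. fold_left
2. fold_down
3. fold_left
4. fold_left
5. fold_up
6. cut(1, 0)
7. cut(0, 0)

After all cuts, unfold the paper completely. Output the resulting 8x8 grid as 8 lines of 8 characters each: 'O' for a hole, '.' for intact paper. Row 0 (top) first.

Answer: OOOOOOOO
OOOOOOOO
OOOOOOOO
OOOOOOOO
OOOOOOOO
OOOOOOOO
OOOOOOOO
OOOOOOOO

Derivation:
Op 1 fold_left: fold axis v@4; visible region now rows[0,8) x cols[0,4) = 8x4
Op 2 fold_down: fold axis h@4; visible region now rows[4,8) x cols[0,4) = 4x4
Op 3 fold_left: fold axis v@2; visible region now rows[4,8) x cols[0,2) = 4x2
Op 4 fold_left: fold axis v@1; visible region now rows[4,8) x cols[0,1) = 4x1
Op 5 fold_up: fold axis h@6; visible region now rows[4,6) x cols[0,1) = 2x1
Op 6 cut(1, 0): punch at orig (5,0); cuts so far [(5, 0)]; region rows[4,6) x cols[0,1) = 2x1
Op 7 cut(0, 0): punch at orig (4,0); cuts so far [(4, 0), (5, 0)]; region rows[4,6) x cols[0,1) = 2x1
Unfold 1 (reflect across h@6): 4 holes -> [(4, 0), (5, 0), (6, 0), (7, 0)]
Unfold 2 (reflect across v@1): 8 holes -> [(4, 0), (4, 1), (5, 0), (5, 1), (6, 0), (6, 1), (7, 0), (7, 1)]
Unfold 3 (reflect across v@2): 16 holes -> [(4, 0), (4, 1), (4, 2), (4, 3), (5, 0), (5, 1), (5, 2), (5, 3), (6, 0), (6, 1), (6, 2), (6, 3), (7, 0), (7, 1), (7, 2), (7, 3)]
Unfold 4 (reflect across h@4): 32 holes -> [(0, 0), (0, 1), (0, 2), (0, 3), (1, 0), (1, 1), (1, 2), (1, 3), (2, 0), (2, 1), (2, 2), (2, 3), (3, 0), (3, 1), (3, 2), (3, 3), (4, 0), (4, 1), (4, 2), (4, 3), (5, 0), (5, 1), (5, 2), (5, 3), (6, 0), (6, 1), (6, 2), (6, 3), (7, 0), (7, 1), (7, 2), (7, 3)]
Unfold 5 (reflect across v@4): 64 holes -> [(0, 0), (0, 1), (0, 2), (0, 3), (0, 4), (0, 5), (0, 6), (0, 7), (1, 0), (1, 1), (1, 2), (1, 3), (1, 4), (1, 5), (1, 6), (1, 7), (2, 0), (2, 1), (2, 2), (2, 3), (2, 4), (2, 5), (2, 6), (2, 7), (3, 0), (3, 1), (3, 2), (3, 3), (3, 4), (3, 5), (3, 6), (3, 7), (4, 0), (4, 1), (4, 2), (4, 3), (4, 4), (4, 5), (4, 6), (4, 7), (5, 0), (5, 1), (5, 2), (5, 3), (5, 4), (5, 5), (5, 6), (5, 7), (6, 0), (6, 1), (6, 2), (6, 3), (6, 4), (6, 5), (6, 6), (6, 7), (7, 0), (7, 1), (7, 2), (7, 3), (7, 4), (7, 5), (7, 6), (7, 7)]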